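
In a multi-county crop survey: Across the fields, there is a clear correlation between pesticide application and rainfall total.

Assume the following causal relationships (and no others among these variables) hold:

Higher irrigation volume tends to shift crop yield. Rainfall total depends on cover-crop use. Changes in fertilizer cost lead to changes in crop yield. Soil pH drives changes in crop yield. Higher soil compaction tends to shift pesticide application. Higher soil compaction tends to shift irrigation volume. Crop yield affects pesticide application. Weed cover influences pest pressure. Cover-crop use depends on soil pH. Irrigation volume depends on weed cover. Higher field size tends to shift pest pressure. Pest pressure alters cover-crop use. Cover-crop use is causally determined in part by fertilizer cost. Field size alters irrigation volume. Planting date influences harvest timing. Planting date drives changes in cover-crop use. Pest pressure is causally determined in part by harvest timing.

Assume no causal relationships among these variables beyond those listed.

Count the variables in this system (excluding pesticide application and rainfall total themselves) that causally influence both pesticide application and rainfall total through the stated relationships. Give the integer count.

The common causes are: fertilizer cost (to pesticide application via fertilizer cost → crop yield → pesticide application; to rainfall total via fertilizer cost → cover-crop use → rainfall total); field size (to pesticide application via field size → irrigation volume → crop yield → pesticide application; to rainfall total via field size → pest pressure → cover-crop use → rainfall total); soil pH (to pesticide application via soil pH → crop yield → pesticide application; to rainfall total via soil pH → cover-crop use → rainfall total); weed cover (to pesticide application via weed cover → irrigation volume → crop yield → pesticide application; to rainfall total via weed cover → pest pressure → cover-crop use → rainfall total).
Every other variable lacks a causal path to at least one of pesticide application and rainfall total.

4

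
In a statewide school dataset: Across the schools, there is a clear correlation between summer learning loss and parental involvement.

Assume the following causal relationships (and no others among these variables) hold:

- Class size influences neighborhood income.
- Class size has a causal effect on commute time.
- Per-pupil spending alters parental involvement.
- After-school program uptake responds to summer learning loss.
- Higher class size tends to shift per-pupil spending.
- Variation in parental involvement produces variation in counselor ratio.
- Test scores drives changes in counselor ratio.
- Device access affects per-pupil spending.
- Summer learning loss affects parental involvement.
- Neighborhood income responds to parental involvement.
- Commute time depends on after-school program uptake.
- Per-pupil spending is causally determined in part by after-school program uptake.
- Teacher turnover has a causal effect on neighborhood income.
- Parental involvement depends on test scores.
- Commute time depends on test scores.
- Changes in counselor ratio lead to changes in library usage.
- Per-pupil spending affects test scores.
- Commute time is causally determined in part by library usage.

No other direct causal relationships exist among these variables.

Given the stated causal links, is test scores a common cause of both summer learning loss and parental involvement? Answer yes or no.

Test scores has no stated causal path to summer learning loss. A confounder must cause both variables, so test scores does not qualify.

no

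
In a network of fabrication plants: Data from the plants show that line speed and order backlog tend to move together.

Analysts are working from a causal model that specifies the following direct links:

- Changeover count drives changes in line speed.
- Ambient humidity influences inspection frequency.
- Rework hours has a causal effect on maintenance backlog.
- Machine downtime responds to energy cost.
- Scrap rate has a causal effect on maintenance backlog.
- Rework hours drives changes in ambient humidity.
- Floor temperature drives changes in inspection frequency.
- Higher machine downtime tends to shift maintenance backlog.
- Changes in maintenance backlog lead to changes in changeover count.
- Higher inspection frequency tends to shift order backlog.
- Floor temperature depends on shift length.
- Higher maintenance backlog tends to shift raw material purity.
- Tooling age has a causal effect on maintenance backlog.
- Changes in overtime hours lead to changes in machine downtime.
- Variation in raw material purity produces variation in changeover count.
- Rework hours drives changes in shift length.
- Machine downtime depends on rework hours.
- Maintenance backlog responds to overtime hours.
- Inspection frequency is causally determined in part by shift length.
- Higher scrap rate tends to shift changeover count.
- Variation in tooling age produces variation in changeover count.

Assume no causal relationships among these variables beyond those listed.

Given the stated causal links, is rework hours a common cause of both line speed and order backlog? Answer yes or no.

Rework hours has a causal path to line speed (rework hours → maintenance backlog → changeover count → line speed) and to order backlog (rework hours → shift length → inspection frequency → order backlog), so it is a common cause of both — a confounder.

yes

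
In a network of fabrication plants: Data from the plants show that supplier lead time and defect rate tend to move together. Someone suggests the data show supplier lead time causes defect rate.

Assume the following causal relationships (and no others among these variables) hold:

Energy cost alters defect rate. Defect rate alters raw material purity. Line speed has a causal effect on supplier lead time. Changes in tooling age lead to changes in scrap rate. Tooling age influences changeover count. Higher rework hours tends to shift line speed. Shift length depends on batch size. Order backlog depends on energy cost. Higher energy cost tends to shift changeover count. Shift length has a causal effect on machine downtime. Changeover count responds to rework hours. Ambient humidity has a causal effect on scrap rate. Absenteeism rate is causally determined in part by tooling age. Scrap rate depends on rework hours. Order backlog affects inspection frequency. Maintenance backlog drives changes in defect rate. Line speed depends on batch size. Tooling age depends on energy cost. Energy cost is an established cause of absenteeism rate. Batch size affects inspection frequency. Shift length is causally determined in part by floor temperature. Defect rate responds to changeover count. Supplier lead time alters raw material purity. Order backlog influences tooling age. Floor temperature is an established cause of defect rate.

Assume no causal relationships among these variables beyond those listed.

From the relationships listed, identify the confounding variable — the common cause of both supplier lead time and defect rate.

rework hours

Rework hours has a causal path to supplier lead time (rework hours → line speed → supplier lead time) and a separate causal path to defect rate (rework hours → changeover count → defect rate), so it is a common cause of both.
No stated relationship gives supplier lead time a causal route to defect rate, so the correlation is explained by the shared upstream cause rather than a direct effect.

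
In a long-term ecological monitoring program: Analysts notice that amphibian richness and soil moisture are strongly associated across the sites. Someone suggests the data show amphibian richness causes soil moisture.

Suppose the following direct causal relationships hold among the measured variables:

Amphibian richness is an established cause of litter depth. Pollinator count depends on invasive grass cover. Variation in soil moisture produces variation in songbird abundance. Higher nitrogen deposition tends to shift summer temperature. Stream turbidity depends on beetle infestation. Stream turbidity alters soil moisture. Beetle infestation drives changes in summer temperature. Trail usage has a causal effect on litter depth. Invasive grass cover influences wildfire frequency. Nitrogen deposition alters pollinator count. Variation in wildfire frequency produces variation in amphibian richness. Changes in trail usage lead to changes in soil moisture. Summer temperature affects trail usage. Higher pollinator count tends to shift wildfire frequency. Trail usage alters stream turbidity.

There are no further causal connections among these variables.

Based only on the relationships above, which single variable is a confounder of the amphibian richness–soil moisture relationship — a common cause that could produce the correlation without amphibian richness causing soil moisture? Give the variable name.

Nitrogen deposition has a causal path to amphibian richness (nitrogen deposition → pollinator count → wildfire frequency → amphibian richness) and a separate causal path to soil moisture (nitrogen deposition → summer temperature → trail usage → soil moisture), so it is a common cause of both.
No stated relationship gives amphibian richness a causal route to soil moisture, so the correlation is explained by the shared upstream cause rather than a direct effect.

nitrogen deposition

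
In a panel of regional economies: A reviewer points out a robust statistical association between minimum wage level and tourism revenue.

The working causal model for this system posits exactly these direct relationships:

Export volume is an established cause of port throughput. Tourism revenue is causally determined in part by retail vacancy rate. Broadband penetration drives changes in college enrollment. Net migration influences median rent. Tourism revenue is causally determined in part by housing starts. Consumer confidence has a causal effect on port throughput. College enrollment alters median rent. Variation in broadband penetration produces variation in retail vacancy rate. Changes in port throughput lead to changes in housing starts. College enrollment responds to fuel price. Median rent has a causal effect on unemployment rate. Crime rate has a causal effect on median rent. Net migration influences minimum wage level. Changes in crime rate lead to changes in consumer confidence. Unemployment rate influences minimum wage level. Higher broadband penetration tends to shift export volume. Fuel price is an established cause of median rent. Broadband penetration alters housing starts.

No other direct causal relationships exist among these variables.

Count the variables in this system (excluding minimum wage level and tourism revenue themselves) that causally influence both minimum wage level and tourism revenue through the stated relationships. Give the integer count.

2

The common causes are: broadband penetration (to minimum wage level via broadband penetration → college enrollment → median rent → unemployment rate → minimum wage level; to tourism revenue via broadband penetration → housing starts → tourism revenue); crime rate (to minimum wage level via crime rate → median rent → unemployment rate → minimum wage level; to tourism revenue via crime rate → consumer confidence → port throughput → housing starts → tourism revenue).
Every other variable lacks a causal path to at least one of minimum wage level and tourism revenue.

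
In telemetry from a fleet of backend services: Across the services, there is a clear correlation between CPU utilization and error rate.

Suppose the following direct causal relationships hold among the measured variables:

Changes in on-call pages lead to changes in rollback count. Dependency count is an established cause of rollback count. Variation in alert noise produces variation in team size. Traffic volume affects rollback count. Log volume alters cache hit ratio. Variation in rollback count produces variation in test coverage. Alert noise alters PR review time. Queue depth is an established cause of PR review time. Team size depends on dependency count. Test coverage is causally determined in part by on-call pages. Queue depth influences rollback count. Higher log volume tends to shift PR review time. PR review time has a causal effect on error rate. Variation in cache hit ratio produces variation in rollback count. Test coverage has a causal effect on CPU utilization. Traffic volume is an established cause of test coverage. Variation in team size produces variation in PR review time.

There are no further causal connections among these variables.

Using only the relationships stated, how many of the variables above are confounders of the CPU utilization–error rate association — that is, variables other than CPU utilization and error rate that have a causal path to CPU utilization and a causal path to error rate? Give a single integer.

The common causes are: dependency count (to CPU utilization via dependency count → rollback count → test coverage → CPU utilization; to error rate via dependency count → team size → PR review time → error rate); log volume (to CPU utilization via log volume → cache hit ratio → rollback count → test coverage → CPU utilization; to error rate via log volume → PR review time → error rate); queue depth (to CPU utilization via queue depth → rollback count → test coverage → CPU utilization; to error rate via queue depth → PR review time → error rate).
Every other variable lacks a causal path to at least one of CPU utilization and error rate.

3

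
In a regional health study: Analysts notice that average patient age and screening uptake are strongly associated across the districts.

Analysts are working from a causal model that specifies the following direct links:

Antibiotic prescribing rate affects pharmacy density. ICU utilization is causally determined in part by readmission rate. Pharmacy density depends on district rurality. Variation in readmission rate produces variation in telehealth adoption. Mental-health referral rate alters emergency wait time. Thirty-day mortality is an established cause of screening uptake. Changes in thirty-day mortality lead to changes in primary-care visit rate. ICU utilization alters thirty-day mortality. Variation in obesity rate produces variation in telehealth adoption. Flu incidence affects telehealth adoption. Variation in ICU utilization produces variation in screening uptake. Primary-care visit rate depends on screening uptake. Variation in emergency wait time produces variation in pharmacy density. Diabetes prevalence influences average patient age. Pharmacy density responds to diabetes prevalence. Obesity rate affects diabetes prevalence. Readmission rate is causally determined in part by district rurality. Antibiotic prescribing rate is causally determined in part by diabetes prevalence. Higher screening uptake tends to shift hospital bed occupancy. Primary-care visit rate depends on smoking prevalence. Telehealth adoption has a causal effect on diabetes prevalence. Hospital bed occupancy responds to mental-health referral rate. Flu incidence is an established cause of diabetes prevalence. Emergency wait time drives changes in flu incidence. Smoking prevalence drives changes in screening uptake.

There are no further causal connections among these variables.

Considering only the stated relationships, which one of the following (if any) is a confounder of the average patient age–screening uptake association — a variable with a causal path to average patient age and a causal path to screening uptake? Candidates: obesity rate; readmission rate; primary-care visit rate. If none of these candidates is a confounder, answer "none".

readmission rate

Readmission rate causes average patient age (readmission rate → telehealth adoption → diabetes prevalence → average patient age) and also causes screening uptake (readmission rate → ICU utilization → screening uptake); it is a common cause of both.
Each of the other candidates lacks a causal path to at least one of average patient age and screening uptake, so they do not confound the relationship.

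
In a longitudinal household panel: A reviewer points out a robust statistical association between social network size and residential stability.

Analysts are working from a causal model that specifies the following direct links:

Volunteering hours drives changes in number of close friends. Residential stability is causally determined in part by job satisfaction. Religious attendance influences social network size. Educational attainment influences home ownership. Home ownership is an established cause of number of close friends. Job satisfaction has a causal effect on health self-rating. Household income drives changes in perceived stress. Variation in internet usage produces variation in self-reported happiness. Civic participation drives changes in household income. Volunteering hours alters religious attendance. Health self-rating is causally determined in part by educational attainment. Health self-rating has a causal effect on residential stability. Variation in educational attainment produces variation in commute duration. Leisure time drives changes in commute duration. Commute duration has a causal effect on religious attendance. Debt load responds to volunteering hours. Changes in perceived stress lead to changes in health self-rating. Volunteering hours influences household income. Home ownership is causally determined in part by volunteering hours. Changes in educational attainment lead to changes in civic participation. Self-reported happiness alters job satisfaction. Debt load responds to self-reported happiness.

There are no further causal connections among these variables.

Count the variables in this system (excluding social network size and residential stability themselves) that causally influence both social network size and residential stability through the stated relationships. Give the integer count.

2

The common causes are: educational attainment (to social network size via educational attainment → commute duration → religious attendance → social network size; to residential stability via educational attainment → health self-rating → residential stability); volunteering hours (to social network size via volunteering hours → religious attendance → social network size; to residential stability via volunteering hours → household income → perceived stress → health self-rating → residential stability).
Every other variable lacks a causal path to at least one of social network size and residential stability.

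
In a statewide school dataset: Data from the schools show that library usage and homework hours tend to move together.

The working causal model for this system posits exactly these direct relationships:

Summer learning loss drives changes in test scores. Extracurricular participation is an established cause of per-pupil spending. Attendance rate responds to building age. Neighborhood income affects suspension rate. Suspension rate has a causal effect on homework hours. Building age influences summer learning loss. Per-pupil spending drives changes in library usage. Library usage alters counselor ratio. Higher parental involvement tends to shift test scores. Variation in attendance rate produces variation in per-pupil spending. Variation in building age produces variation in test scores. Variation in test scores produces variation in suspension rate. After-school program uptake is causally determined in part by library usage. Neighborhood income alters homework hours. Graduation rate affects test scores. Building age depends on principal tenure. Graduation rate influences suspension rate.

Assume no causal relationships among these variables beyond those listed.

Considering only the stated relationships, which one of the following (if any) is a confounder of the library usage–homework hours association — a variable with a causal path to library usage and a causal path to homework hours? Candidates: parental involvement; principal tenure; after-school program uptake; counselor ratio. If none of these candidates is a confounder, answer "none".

Principal tenure causes library usage (principal tenure → building age → attendance rate → per-pupil spending → library usage) and also causes homework hours (principal tenure → building age → test scores → suspension rate → homework hours); it is a common cause of both.
Each of the other candidates lacks a causal path to at least one of library usage and homework hours, so they do not confound the relationship.

principal tenure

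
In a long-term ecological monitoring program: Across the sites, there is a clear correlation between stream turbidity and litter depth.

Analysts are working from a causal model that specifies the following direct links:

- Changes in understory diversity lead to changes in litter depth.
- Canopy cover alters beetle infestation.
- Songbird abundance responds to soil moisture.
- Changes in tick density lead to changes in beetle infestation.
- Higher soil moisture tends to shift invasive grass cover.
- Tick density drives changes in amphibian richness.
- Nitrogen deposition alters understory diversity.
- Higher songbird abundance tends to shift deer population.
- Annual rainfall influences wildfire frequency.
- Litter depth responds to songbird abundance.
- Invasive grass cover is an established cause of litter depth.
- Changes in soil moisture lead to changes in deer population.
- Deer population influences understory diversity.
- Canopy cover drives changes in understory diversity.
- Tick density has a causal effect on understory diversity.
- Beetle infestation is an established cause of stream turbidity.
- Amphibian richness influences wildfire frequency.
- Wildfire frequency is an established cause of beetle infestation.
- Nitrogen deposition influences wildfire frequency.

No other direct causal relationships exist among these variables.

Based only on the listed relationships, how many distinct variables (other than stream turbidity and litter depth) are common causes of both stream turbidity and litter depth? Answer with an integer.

3

The common causes are: canopy cover (to stream turbidity via canopy cover → beetle infestation → stream turbidity; to litter depth via canopy cover → understory diversity → litter depth); nitrogen deposition (to stream turbidity via nitrogen deposition → wildfire frequency → beetle infestation → stream turbidity; to litter depth via nitrogen deposition → understory diversity → litter depth); tick density (to stream turbidity via tick density → beetle infestation → stream turbidity; to litter depth via tick density → understory diversity → litter depth).
Every other variable lacks a causal path to at least one of stream turbidity and litter depth.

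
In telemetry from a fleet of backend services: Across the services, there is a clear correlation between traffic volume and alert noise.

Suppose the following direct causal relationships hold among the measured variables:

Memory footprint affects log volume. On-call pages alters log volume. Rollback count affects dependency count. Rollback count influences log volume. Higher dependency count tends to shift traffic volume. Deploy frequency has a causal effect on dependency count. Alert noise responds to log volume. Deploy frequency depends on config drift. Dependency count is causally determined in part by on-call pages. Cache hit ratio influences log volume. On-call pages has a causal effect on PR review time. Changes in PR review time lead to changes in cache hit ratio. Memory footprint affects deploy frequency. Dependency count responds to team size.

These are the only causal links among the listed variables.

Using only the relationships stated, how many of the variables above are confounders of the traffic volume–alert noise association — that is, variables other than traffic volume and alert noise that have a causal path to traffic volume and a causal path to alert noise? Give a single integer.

The common causes are: memory footprint (to traffic volume via memory footprint → deploy frequency → dependency count → traffic volume; to alert noise via memory footprint → log volume → alert noise); on-call pages (to traffic volume via on-call pages → dependency count → traffic volume; to alert noise via on-call pages → log volume → alert noise); rollback count (to traffic volume via rollback count → dependency count → traffic volume; to alert noise via rollback count → log volume → alert noise).
Every other variable lacks a causal path to at least one of traffic volume and alert noise.

3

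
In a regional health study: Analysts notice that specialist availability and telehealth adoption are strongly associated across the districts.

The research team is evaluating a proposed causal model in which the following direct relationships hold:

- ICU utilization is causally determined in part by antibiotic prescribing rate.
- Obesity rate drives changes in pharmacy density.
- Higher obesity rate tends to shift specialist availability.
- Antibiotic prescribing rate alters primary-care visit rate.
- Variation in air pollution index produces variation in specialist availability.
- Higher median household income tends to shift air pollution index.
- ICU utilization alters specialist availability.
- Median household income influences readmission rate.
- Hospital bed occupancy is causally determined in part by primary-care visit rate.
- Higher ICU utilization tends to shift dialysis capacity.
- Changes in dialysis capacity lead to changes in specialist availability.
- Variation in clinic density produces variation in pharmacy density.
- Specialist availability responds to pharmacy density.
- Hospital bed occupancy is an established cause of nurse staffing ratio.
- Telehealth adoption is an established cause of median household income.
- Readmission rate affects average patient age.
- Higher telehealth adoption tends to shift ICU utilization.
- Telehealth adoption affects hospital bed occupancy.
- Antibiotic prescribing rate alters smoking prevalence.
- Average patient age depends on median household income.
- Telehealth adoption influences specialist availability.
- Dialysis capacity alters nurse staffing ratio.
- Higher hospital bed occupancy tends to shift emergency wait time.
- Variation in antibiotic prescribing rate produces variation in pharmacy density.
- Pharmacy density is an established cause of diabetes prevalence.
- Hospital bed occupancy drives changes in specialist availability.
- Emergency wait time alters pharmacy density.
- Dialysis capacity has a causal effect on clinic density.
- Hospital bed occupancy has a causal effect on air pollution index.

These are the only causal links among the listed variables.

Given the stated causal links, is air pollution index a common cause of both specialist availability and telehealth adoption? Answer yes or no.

Air pollution index has no stated causal path to telehealth adoption. A confounder must cause both variables, so air pollution index does not qualify.

no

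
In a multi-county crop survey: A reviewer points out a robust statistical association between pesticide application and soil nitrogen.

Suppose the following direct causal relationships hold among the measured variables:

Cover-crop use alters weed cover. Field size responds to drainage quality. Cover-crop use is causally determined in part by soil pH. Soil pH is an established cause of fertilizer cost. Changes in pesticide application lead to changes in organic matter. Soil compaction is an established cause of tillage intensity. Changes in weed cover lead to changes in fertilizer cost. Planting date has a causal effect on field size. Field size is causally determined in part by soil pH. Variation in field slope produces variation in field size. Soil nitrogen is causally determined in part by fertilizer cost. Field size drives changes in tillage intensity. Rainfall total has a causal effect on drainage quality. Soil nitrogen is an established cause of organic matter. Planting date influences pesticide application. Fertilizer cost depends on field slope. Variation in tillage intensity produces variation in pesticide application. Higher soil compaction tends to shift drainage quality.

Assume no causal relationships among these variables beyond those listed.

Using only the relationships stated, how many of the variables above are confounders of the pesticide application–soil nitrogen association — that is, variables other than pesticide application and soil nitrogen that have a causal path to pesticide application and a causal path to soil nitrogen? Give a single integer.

2

The common causes are: field slope (to pesticide application via field slope → field size → tillage intensity → pesticide application; to soil nitrogen via field slope → fertilizer cost → soil nitrogen); soil pH (to pesticide application via soil pH → field size → tillage intensity → pesticide application; to soil nitrogen via soil pH → fertilizer cost → soil nitrogen).
Every other variable lacks a causal path to at least one of pesticide application and soil nitrogen.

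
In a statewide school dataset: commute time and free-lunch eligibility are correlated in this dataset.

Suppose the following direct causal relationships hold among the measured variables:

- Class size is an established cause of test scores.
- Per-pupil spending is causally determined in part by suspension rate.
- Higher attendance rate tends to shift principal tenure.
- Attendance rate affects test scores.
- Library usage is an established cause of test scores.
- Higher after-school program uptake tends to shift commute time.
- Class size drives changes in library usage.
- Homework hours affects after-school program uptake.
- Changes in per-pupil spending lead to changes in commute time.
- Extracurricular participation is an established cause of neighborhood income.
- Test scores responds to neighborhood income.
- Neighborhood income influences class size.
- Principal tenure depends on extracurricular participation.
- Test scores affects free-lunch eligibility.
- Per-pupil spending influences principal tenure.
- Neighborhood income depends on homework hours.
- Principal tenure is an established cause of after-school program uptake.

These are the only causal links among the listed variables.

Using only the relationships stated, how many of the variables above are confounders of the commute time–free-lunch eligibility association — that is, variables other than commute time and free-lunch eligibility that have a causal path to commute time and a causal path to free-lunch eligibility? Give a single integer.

The common causes are: attendance rate (to commute time via attendance rate → principal tenure → after-school program uptake → commute time; to free-lunch eligibility via attendance rate → test scores → free-lunch eligibility); extracurricular participation (to commute time via extracurricular participation → principal tenure → after-school program uptake → commute time; to free-lunch eligibility via extracurricular participation → neighborhood income → test scores → free-lunch eligibility); homework hours (to commute time via homework hours → after-school program uptake → commute time; to free-lunch eligibility via homework hours → neighborhood income → test scores → free-lunch eligibility).
Every other variable lacks a causal path to at least one of commute time and free-lunch eligibility.

3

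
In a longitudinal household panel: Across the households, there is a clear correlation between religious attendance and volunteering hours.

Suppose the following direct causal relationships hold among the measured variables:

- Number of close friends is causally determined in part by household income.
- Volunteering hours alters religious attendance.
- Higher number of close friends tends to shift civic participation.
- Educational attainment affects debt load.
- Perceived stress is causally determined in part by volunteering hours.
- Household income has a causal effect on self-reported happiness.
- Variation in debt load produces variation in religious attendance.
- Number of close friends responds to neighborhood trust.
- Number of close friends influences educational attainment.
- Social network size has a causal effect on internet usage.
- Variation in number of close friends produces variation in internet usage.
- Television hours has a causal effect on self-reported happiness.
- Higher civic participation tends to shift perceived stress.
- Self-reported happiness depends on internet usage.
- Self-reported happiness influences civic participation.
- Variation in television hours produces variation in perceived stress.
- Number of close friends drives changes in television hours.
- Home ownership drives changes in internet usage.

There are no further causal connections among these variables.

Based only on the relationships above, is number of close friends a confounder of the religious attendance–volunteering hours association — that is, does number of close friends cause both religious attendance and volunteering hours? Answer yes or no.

Number of close friends has no stated causal path to volunteering hours. A confounder must cause both variables, so number of close friends does not qualify.

no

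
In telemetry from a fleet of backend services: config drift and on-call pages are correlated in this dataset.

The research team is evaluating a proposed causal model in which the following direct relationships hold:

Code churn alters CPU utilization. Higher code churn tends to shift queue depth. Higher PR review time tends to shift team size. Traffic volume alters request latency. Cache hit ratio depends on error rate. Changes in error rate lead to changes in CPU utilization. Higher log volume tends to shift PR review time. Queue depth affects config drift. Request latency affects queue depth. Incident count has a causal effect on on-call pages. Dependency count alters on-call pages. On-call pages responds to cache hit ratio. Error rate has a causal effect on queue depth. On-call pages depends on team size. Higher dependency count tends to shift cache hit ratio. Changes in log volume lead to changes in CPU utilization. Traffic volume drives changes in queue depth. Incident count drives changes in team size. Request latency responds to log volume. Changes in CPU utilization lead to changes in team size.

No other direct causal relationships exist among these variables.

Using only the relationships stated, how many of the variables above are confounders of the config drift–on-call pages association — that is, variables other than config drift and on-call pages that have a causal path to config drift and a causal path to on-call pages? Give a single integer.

3

The common causes are: code churn (to config drift via code churn → queue depth → config drift; to on-call pages via code churn → CPU utilization → team size → on-call pages); error rate (to config drift via error rate → queue depth → config drift; to on-call pages via error rate → cache hit ratio → on-call pages); log volume (to config drift via log volume → request latency → queue depth → config drift; to on-call pages via log volume → PR review time → team size → on-call pages).
Every other variable lacks a causal path to at least one of config drift and on-call pages.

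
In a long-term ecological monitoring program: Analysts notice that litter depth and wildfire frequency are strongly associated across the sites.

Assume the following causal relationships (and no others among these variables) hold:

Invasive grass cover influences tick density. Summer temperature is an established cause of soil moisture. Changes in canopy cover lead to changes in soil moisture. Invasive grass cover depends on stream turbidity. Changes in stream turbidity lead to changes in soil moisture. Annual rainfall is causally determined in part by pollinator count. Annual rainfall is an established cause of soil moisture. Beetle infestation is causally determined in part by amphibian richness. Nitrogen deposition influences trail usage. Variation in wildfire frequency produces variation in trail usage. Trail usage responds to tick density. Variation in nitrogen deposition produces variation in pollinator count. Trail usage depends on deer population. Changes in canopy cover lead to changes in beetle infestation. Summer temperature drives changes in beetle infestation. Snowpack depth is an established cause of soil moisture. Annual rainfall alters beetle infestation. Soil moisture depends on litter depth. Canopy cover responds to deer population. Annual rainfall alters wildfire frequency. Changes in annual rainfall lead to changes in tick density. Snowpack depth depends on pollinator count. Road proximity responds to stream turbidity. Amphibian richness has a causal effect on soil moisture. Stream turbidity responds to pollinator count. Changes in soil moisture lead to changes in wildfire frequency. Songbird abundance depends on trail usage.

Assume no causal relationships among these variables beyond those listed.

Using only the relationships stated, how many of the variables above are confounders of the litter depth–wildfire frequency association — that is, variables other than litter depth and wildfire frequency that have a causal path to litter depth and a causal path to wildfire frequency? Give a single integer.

No listed variable has a causal path to both litter depth and wildfire frequency, so there are no common causes.

0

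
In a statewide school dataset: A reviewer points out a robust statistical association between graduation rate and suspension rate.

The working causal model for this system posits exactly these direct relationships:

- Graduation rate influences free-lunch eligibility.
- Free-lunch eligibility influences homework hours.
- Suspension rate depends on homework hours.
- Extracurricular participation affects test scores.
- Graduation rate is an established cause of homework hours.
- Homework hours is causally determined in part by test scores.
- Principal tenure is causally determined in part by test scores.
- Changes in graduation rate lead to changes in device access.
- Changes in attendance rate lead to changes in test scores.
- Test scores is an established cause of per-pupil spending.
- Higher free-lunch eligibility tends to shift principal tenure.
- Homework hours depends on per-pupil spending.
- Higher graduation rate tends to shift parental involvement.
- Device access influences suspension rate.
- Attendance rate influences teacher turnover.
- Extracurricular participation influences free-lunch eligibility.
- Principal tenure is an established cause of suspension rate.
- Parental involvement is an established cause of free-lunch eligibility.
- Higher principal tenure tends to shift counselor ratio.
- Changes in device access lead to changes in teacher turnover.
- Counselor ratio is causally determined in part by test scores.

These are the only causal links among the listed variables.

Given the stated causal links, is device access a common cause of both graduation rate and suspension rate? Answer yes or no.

no

Device access has no stated causal path to graduation rate. A confounder must cause both variables, so device access does not qualify.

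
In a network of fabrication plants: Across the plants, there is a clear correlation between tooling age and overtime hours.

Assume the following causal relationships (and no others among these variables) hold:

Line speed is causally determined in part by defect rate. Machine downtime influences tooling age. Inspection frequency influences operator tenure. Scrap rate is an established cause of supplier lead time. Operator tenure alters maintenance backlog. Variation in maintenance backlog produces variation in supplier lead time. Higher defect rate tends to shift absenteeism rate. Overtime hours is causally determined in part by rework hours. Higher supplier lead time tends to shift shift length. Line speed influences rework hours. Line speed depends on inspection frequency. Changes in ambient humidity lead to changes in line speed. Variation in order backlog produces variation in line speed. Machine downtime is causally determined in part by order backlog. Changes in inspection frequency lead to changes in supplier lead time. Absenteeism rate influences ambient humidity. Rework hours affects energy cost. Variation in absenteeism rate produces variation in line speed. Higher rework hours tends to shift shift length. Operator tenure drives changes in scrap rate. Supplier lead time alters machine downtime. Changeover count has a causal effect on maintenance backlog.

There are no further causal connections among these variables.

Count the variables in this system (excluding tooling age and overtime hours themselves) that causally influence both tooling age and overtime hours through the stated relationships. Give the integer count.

2

The common causes are: inspection frequency (to tooling age via inspection frequency → supplier lead time → machine downtime → tooling age; to overtime hours via inspection frequency → line speed → rework hours → overtime hours); order backlog (to tooling age via order backlog → machine downtime → tooling age; to overtime hours via order backlog → line speed → rework hours → overtime hours).
Every other variable lacks a causal path to at least one of tooling age and overtime hours.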